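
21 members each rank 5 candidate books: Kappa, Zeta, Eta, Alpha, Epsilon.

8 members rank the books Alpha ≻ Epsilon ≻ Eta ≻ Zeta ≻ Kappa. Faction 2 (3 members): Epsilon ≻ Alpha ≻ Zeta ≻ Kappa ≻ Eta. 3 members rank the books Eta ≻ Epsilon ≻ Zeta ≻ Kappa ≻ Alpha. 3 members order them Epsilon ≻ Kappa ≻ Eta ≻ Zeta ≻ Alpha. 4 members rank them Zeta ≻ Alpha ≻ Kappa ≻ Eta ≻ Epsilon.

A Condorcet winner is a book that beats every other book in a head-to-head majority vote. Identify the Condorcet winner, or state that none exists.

Alpha

Head-to-head results (21 members):
Kappa vs Zeta: Zeta, 18–3.
Kappa vs Eta: Eta wins 11–10.
Kappa–Alpha: Alpha 15–6.
Kappa vs Epsilon: Epsilon wins 17–4.
Zeta vs Eta: Eta, 14–7.
Zeta vs Alpha: Alpha, 11–10.
Zeta vs Epsilon: Epsilon wins 17–4.
Eta–Alpha: Alpha 15–6.
Eta–Epsilon: Epsilon 14–7.
Alpha–Epsilon: Alpha 12–9.
Alpha defeats every rival head-to-head and is the Condorcet winner.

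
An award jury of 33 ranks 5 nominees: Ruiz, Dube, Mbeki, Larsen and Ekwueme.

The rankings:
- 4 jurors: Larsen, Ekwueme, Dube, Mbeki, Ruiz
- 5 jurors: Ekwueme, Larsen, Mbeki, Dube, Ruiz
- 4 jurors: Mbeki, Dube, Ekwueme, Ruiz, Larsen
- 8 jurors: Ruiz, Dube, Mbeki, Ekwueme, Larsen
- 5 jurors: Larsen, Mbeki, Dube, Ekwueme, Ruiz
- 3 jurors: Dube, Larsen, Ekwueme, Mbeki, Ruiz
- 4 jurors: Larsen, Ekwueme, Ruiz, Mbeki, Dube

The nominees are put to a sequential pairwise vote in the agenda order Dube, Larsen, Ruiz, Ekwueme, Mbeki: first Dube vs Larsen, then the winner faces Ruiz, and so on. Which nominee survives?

Mbeki

Round 1: Dube vs Larsen — 15–18, Larsen advances.
Round 2: Larsen vs Ruiz — 21–12, Larsen advances.
Round 3: Larsen vs Ekwueme — 16–17, Ekwueme advances.
Round 4: Ekwueme vs Mbeki — 16–17, Mbeki advances.
The agenda winner is Mbeki.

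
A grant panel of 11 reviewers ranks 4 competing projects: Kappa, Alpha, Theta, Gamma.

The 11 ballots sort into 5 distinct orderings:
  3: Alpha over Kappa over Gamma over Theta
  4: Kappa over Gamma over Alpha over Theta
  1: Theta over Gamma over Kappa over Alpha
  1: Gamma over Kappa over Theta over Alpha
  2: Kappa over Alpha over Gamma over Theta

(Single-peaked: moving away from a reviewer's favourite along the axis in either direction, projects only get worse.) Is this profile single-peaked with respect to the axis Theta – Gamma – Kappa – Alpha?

Axis positions: Theta=1, Gamma=2, Kappa=3, Alpha=4.
Cluster 1 (peak Alpha at position 4): ranking walks positions 4-3-2-1, expanding outward from the peak — single-peaked.
Cluster 2 (peak Kappa at position 3): ranking walks positions 3-2-4-1, expanding outward from the peak — single-peaked.
Cluster 3 (peak Theta at position 1): ranking walks positions 1-2-3-4, expanding outward from the peak — single-peaked.
Cluster 4 (peak Gamma at position 2): ranking walks positions 2-3-1-4, expanding outward from the peak — single-peaked.
Cluster 5 (peak Kappa at position 3): ranking walks positions 3-4-2-1, expanding outward from the peak — single-peaked.
Every ranking is single-peaked on this axis.

yes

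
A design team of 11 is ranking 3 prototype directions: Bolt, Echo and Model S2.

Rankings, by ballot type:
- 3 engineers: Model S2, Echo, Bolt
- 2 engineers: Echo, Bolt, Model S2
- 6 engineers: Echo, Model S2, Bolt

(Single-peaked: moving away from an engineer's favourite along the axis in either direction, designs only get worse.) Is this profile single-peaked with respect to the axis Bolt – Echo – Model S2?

yes

Axis positions: Bolt=1, Echo=2, Model S2=3.
Ballot type 1 (peak Model S2 at position 3): ranking walks positions 3-2-1, expanding outward from the peak — single-peaked.
Ballot type 2 (peak Echo at position 2): ranking walks positions 2-1-3, expanding outward from the peak — single-peaked.
Ballot type 3 (peak Echo at position 2): ranking walks positions 2-3-1, expanding outward from the peak — single-peaked.
Every ranking is single-peaked on this axis.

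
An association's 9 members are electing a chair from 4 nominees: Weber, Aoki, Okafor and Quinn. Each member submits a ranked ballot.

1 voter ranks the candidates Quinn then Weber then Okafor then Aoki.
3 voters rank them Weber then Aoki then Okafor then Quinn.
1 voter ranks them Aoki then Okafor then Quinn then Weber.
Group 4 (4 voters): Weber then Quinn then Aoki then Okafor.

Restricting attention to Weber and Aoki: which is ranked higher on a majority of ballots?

Weber

Ballots ranking Weber above Aoki: 1 + 3 + 4 = 8.
Ballots ranking Aoki above Weber: 9 − 8 = 1.
Weber wins the head-to-head 8–1.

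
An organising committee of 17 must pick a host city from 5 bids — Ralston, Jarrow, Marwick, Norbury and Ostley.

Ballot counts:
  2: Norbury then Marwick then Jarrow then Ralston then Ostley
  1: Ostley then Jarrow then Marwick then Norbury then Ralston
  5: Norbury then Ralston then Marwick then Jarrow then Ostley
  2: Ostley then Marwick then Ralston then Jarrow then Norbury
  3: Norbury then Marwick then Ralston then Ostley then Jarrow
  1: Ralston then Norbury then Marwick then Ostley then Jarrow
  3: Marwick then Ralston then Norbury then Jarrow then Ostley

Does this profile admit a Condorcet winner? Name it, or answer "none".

Norbury

Check each pair by majority over 17 ballots:
Ralston vs Jarrow: 5+2+3+1+3 = 14 for Ralston, 3 for Jarrow — Ralston by 14–3.
Ralston vs Marwick: Ralston preferred on 5+1 = 6 ballots; Marwick wins 11–6.
Ralston vs Norbury: Ralston is ranked higher on 2+1+3 = 6 ballots, Norbury on 11. Norbury wins 11–6.
Ralston vs Ostley: 2+5+3+1+3 = 14 for Ralston, 3 for Ostley — Ralston by 14–3.
Jarrow vs Marwick: Jarrow is ranked higher on 1 ballot, Marwick on 16. Marwick wins 16–1.
Jarrow vs Norbury: Jarrow preferred on 1+2 = 3 ballots; Norbury wins 14–3.
Jarrow vs Ostley: 2+5+3 = 10 for Jarrow, 7 for Ostley — Jarrow by 10–7.
Marwick vs Norbury: 1+2+3 = 6 for Marwick, 11 for Norbury — Norbury by 11–6.
Marwick vs Ostley: Marwick preferred on 2+5+3+1+3 = 14 ballots; Marwick wins 14–3.
Norbury vs Ostley: 14 to 3, Norbury.
Only Norbury has no losses; Norbury is the Condorcet winner.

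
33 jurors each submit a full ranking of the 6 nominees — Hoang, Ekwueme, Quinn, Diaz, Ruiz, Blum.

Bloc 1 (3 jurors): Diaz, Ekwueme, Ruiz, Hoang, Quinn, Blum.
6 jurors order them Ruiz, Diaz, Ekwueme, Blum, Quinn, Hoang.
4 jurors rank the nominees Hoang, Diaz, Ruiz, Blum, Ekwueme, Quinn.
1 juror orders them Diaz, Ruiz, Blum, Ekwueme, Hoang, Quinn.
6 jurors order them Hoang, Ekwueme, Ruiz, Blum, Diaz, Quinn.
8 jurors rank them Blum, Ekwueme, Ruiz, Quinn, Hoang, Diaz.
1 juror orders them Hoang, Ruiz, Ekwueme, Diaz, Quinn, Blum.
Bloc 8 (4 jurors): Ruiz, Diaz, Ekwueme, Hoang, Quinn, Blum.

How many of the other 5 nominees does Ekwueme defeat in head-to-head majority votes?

4

Ekwueme against each rival (33 jurors):
Ekwueme vs Hoang: Ekwueme is ranked higher on 3+6+1+8+4 = 22 ballots, Hoang on 11. Ekwueme wins 22–11.
Ekwueme vs Quinn: Ekwueme is ranked higher on 33 ballots, Quinn on 0. Ekwueme wins 33–0.
Ekwueme vs Diaz: 15 to 18, Diaz.
Ekwueme vs Ruiz: Ekwueme wins 17–16.
Ekwueme–Blum: Ekwueme 20–13.
Ekwueme beats Hoang, Quinn, Ruiz, Blum; loses to Diaz — 4 pairwise wins.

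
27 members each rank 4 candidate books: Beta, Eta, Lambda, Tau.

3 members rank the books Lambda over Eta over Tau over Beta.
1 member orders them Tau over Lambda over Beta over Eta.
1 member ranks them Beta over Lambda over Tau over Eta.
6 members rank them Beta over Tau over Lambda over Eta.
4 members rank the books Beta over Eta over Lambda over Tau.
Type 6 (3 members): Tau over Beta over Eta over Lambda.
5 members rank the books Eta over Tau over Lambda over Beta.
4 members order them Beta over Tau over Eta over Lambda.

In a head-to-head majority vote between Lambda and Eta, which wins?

Eta

Ballots ranking Lambda above Eta: 3 + 1 + 1 + 6 = 11.
Ballots ranking Eta above Lambda: 27 − 11 = 16.
Eta wins the head-to-head 16–11.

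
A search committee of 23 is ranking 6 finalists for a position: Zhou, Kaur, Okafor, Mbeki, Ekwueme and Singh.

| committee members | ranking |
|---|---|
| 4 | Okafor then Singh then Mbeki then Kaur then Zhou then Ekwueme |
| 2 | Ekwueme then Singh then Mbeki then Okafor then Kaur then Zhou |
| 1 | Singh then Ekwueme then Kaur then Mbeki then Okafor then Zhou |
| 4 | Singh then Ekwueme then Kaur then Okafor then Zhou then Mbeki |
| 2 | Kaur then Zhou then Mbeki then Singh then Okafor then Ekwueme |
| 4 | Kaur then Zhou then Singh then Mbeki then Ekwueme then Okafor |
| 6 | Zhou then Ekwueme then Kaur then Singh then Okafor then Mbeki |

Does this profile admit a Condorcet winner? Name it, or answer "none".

none

Pairwise majorities:
Zhou vs Kaur: 6 to 17, Kaur.
Zhou vs Okafor: 12 to 11, Zhou.
Zhou vs Mbeki: Zhou is ranked higher on 4+2+4+6 = 16 ballots, Mbeki on 7. Zhou wins 16–7.
Zhou vs Ekwueme: Zhou is ranked higher on 4+2+4+6 = 16 ballots, Ekwueme on 7. Zhou wins 16–7.
Zhou vs Singh: Zhou preferred on 2+4+6 = 12 ballots; Zhou wins 12–11.
Kaur vs Okafor: Kaur is ranked higher on 1+4+2+4+6 = 17 ballots, Okafor on 6. Kaur wins 17–6.
Kaur vs Mbeki: 17 to 6, Kaur.
Kaur vs Ekwueme: Kaur preferred on 4+2+4 = 10 ballots; Ekwueme wins 13–10.
Kaur vs Singh: 12 to 11, Kaur.
Okafor vs Mbeki: Okafor preferred on 4+4+6 = 14 ballots; Okafor wins 14–9.
Okafor vs Ekwueme: 4+2 = 6 for Okafor, 17 for Ekwueme — Ekwueme by 17–6.
Okafor vs Singh: Okafor preferred on 4 ballots; Singh wins 19–4.
Mbeki vs Ekwueme: 10 to 13, Ekwueme.
Mbeki vs Singh: Mbeki preferred on 2 ballots; Singh wins 21–2.
Ekwueme vs Singh: Ekwueme is ranked higher on 2+6 = 8 ballots, Singh on 15. Singh wins 15–8.
No candidate is unbeaten: Zhou loses to Kaur; Kaur loses to Ekwueme; Okafor loses to Zhou; Mbeki loses to Zhou; Ekwueme loses to Zhou; Singh loses to Zhou. In particular Zhou > Ekwueme > Kaur > Zhou is a majority cycle — no Condorcet winner exists.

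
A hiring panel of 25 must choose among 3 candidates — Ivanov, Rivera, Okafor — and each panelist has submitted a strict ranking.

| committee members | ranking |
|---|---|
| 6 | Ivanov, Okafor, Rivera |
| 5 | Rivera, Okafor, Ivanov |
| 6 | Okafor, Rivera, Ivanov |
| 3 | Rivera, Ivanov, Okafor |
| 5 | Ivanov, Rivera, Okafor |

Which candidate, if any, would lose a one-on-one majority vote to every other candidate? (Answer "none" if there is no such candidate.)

Pairwise majorities:
Ivanov vs Rivera: 6+5 = 11 for Ivanov, 14 for Rivera — Rivera by 14–11.
Ivanov vs Okafor: Ivanov is ranked higher on 6+3+5 = 14 ballots, Okafor on 11. Ivanov wins 14–11.
Rivera vs Okafor: 13 to 12, Rivera.
Okafor loses to every other candidate — it is the Condorcet loser.

Okafor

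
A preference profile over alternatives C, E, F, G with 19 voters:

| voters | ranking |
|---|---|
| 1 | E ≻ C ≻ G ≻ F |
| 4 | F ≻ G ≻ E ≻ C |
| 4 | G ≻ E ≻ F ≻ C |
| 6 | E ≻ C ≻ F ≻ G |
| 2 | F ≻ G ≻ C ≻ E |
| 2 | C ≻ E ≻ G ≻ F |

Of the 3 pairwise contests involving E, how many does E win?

E against each rival (19 voters):
E–C: E 15–4.
E vs F: 1+4+6+2 = 13 for E, 6 for F — E by 13–6.
E vs G: 1+6+2 = 9 for E, 10 for G — G by 10–9.
E beats C, F; loses to G — 2 pairwise wins.

2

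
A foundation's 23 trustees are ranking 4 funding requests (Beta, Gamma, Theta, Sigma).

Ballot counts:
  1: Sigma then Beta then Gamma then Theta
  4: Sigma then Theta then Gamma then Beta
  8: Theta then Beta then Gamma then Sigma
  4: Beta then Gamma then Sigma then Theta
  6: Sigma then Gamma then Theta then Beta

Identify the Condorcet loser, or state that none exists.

none

Pairwise majorities:
Beta–Gamma: Beta 13–10.
Beta vs Theta: 1+4 = 5 for Beta, 18 for Theta — Theta by 18–5.
Beta vs Sigma: 8+4 = 12 for Beta, 11 for Sigma — Beta by 12–11.
Gamma vs Theta: Theta wins 12–11.
Gamma vs Sigma: 12 to 11, Gamma.
Theta vs Sigma: 8 to 15, Sigma.
Each project has at least one pairwise win (Beta beats Gamma; Gamma beats Sigma; Theta beats Beta; Sigma beats Theta) — no Condorcet loser.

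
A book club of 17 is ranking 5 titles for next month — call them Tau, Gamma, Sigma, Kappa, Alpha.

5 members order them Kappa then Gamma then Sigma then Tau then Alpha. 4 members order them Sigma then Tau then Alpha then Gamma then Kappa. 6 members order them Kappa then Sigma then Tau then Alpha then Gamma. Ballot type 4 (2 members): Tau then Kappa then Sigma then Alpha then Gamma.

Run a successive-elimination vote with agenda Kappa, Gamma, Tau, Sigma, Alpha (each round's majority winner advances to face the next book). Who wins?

Round 1: Kappa vs Gamma — 13–4, Kappa advances.
Round 2: Kappa vs Tau — 11–6, Kappa advances.
Round 3: Kappa vs Sigma — 13–4, Kappa advances.
Round 4: Kappa vs Alpha — 13–4, Kappa advances.
Kappa survives the agenda.

Kappa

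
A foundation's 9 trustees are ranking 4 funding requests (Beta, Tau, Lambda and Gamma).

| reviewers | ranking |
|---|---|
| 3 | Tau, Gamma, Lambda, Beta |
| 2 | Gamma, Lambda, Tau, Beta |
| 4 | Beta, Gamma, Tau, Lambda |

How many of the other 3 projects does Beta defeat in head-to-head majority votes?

0

Beta against each rival (9 reviewers):
Beta vs Tau: 4 for Beta, 5 for Tau — Tau by 5–4.
Beta vs Lambda: Beta is ranked higher on 4 ballots, Lambda on 5. Lambda wins 5–4.
Beta vs Gamma: Gamma wins 5–4.
Beta beats no one; loses to Tau, Lambda, Gamma — 0 pairwise wins.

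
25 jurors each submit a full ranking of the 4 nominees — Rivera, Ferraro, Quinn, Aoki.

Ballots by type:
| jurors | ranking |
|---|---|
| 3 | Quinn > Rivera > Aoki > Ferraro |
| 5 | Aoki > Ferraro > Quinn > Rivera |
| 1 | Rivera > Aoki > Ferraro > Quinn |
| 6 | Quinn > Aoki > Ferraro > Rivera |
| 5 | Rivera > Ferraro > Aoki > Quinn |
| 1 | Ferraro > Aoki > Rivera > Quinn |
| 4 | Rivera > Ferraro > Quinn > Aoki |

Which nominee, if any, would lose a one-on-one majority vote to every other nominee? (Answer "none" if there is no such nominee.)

none

Pairwise majorities:
Rivera vs Ferraro: Rivera preferred on 3+1+5+4 = 13 ballots; Rivera wins 13–12.
Rivera vs Quinn: Rivera preferred on 1+5+1+4 = 11 ballots; Quinn wins 14–11.
Rivera–Aoki: Rivera 13–12.
Ferraro vs Quinn: Ferraro preferred on 5+1+5+1+4 = 16 ballots; Ferraro wins 16–9.
Ferraro vs Aoki: Ferraro is ranked higher on 5+1+4 = 10 ballots, Aoki on 15. Aoki wins 15–10.
Quinn vs Aoki: 3+6+4 = 13 for Quinn, 12 for Aoki — Quinn by 13–12.
Every nominee wins at least one matchup (Rivera beats Ferraro; Ferraro beats Quinn; Quinn beats Rivera; Aoki beats Ferraro), so there is no Condorcet loser.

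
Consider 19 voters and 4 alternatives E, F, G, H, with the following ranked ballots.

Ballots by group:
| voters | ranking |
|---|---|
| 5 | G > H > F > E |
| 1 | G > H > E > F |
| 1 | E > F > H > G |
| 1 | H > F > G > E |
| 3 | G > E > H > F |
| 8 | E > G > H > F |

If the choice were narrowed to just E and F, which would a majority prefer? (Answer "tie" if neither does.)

Ballots ranking E above F: 1 + 1 + 3 + 8 = 13.
Ballots ranking F above E: 19 − 13 = 6.
E wins the head-to-head 13–6.

E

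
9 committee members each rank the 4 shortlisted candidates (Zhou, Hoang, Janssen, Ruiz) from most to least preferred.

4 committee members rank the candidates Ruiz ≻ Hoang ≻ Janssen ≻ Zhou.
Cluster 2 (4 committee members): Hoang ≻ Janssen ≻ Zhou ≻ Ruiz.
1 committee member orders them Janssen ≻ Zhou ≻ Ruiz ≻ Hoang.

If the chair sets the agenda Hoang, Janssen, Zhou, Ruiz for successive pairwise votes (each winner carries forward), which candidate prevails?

Round 1: Hoang vs Janssen — 8–1, Hoang advances.
Round 2: Hoang vs Zhou — 8–1, Hoang advances.
Round 3: Hoang vs Ruiz — 4–5, Ruiz advances.
The agenda winner is Ruiz.

Ruiz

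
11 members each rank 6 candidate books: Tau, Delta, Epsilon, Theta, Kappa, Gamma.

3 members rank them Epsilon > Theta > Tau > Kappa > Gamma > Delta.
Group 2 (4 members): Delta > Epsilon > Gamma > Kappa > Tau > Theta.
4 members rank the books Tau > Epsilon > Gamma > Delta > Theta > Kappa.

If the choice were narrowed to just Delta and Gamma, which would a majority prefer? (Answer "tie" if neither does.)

Ballots ranking Delta above Gamma: 4.
Ballots ranking Gamma above Delta: 11 − 4 = 7.
Gamma wins the head-to-head 7–4.

Gamma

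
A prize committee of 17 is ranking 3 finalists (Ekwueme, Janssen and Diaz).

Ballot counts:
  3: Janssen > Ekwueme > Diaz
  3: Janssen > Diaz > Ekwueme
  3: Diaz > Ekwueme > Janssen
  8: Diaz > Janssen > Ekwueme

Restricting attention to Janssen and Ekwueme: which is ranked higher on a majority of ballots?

Ballots ranking Janssen above Ekwueme: 3 + 3 + 8 = 14.
Ballots ranking Ekwueme above Janssen: 17 − 14 = 3.
Janssen wins the head-to-head 14–3.

Janssen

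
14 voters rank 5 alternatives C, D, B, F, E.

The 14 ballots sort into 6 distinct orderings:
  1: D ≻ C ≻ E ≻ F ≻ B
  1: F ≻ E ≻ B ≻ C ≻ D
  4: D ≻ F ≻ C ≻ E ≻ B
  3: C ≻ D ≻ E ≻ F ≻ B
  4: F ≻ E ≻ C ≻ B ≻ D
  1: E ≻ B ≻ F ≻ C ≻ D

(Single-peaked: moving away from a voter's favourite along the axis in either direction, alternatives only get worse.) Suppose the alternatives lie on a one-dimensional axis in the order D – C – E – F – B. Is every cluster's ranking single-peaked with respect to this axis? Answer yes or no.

Axis positions: D=1, C=2, E=3, F=4, B=5.
Cluster 1 (peak D at position 1): ranking walks positions 1-2-3-4-5, expanding outward from the peak — single-peaked.
Cluster 2 (peak F at position 4): ranking walks positions 4-3-5-2-1, expanding outward from the peak — single-peaked.
Cluster 3: ranking walks positions 1-4-2-3-5; F is ranked above C even though C lies between F and the peak D on the axis — preferences dip and rise again. Not single-peaked.
Cluster 4 (peak C at position 2): ranking walks positions 2-1-3-4-5, expanding outward from the peak — single-peaked.
Cluster 5 (peak F at position 4): ranking walks positions 4-3-2-5-1, expanding outward from the peak — single-peaked.
Cluster 6: ranking walks positions 3-5-4-2-1; B is ranked above F even though F lies between B and the peak E on the axis — preferences dip and rise again. Not single-peaked.
Cluster 3 violates single-peakedness, so the profile is not single-peaked on this axis.

no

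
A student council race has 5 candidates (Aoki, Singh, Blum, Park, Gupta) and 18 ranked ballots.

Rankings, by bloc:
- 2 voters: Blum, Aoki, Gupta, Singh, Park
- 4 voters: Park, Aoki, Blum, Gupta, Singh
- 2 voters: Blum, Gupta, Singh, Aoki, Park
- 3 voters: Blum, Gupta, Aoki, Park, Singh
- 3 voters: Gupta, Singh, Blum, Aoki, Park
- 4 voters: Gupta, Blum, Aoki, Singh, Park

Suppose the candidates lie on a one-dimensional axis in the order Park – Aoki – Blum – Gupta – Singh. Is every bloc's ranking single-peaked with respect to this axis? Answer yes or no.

Axis positions: Park=1, Aoki=2, Blum=3, Gupta=4, Singh=5.
Bloc 1 (peak Blum at position 3): ranking walks positions 3-2-4-5-1, expanding outward from the peak — single-peaked.
Bloc 2 (peak Park at position 1): ranking walks positions 1-2-3-4-5, expanding outward from the peak — single-peaked.
Bloc 3 (peak Blum at position 3): ranking walks positions 3-4-5-2-1, expanding outward from the peak — single-peaked.
Bloc 4 (peak Blum at position 3): ranking walks positions 3-4-2-1-5, expanding outward from the peak — single-peaked.
Bloc 5 (peak Gupta at position 4): ranking walks positions 4-5-3-2-1, expanding outward from the peak — single-peaked.
Bloc 6 (peak Gupta at position 4): ranking walks positions 4-3-2-5-1, expanding outward from the peak — single-peaked.
Every ranking is single-peaked on this axis.

yes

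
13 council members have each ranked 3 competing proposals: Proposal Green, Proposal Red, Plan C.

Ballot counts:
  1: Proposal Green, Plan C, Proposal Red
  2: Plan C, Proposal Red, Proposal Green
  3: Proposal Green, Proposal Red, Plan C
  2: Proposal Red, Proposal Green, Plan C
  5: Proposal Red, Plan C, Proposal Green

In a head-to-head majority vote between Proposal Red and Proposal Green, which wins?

Proposal Red

Ballots ranking Proposal Red above Proposal Green: 2 + 2 + 5 = 9.
Ballots ranking Proposal Green above Proposal Red: 13 − 9 = 4.
Proposal Red wins the head-to-head 9–4.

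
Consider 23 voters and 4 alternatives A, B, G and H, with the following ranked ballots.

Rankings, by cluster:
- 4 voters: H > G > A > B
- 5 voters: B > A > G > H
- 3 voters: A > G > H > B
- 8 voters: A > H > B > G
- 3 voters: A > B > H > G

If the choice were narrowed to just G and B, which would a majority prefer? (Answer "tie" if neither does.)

B

Ballots ranking G above B: 4 + 3 = 7.
Ballots ranking B above G: 23 − 7 = 16.
B wins the head-to-head 16–7.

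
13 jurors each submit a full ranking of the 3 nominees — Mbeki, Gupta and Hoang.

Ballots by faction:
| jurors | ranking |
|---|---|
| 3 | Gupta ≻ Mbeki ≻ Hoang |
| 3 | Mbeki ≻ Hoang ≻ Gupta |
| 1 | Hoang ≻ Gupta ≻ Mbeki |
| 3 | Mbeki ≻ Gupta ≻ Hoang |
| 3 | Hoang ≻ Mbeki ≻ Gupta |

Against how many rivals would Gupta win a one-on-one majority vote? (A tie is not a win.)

Gupta against each rival (13 jurors):
Gupta–Mbeki: Mbeki 9–4.
Gupta vs Hoang: 6 to 7, Hoang.
Gupta beats no one; loses to Mbeki, Hoang — 0 pairwise wins.

0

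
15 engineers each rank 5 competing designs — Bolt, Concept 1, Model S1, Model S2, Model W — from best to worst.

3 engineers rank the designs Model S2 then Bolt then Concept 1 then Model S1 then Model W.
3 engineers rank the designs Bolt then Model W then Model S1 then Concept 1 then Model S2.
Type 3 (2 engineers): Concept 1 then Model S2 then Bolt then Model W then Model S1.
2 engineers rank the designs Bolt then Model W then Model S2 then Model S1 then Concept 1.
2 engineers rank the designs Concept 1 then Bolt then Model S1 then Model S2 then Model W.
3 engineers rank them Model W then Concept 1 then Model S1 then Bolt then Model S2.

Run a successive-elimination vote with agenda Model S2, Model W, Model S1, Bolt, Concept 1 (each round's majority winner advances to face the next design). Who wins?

Bolt

Round 1: Model S2 vs Model W — 7–8, Model W advances.
Round 2: Model W vs Model S1 — 10–5, Model W advances.
Round 3: Model W vs Bolt — 3–12, Bolt advances.
Round 4: Bolt vs Concept 1 — 8–7, Bolt advances.
Bolt survives the agenda.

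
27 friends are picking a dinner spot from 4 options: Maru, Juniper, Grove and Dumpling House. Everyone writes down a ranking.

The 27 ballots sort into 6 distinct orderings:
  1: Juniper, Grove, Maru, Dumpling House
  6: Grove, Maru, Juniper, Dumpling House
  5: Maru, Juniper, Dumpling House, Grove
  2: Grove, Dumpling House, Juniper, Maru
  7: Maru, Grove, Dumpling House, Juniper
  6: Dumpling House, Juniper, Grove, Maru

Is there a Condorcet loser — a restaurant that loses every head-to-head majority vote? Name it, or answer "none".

Head-to-head results (27 friends):
Maru vs Juniper: Maru, 18–9.
Maru vs Grove: Maru preferred on 5+7 = 12 ballots; Grove wins 15–12.
Maru vs Dumpling House: Maru, 19–8.
Juniper vs Grove: Grove wins 15–12.
Juniper–Dumpling House: Dumpling House 15–12.
Grove vs Dumpling House: 16 to 11, Grove.
Juniper is beaten in every head-to-head and is the Condorcet loser.

Juniper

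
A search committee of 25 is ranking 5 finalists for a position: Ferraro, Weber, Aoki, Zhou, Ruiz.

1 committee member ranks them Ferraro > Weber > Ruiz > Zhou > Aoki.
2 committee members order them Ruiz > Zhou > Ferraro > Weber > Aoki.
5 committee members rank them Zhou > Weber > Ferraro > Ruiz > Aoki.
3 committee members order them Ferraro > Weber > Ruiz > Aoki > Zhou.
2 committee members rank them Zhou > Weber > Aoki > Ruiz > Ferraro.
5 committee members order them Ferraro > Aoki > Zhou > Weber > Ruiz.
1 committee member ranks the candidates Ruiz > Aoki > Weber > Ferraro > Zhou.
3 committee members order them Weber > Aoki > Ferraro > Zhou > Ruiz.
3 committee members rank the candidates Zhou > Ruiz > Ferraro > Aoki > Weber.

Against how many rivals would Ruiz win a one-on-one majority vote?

Ruiz against each rival (25 committee members):
Ruiz–Ferraro: Ferraro 17–8.
Ruiz vs Weber: Weber wins 19–6.
Ruiz vs Aoki: 15 to 10, Ruiz.
Ruiz vs Zhou: Zhou, 18–7.
Ruiz beats Aoki; loses to Ferraro, Weber, Zhou — 1 pairwise win.

1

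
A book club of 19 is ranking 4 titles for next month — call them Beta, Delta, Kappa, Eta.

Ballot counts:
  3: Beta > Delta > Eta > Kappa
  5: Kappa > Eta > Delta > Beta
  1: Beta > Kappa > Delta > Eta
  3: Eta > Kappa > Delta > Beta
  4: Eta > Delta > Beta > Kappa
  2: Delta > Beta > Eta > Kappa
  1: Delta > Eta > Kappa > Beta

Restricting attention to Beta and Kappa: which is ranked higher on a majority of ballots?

Ballots ranking Beta above Kappa: 3 + 1 + 4 + 2 = 10.
Ballots ranking Kappa above Beta: 19 − 10 = 9.
Beta wins the head-to-head 10–9.

Beta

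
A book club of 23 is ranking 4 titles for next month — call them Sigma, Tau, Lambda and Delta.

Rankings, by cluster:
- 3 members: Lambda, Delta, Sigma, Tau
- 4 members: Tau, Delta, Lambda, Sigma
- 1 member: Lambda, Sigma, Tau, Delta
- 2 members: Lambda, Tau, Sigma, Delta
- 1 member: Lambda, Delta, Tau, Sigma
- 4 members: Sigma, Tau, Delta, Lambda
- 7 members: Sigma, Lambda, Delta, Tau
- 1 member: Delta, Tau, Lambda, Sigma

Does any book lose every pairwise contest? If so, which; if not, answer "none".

Head-to-head results (23 members):
Sigma vs Tau: Sigma is ranked higher on 3+1+4+7 = 15 ballots, Tau on 8. Sigma wins 15–8.
Sigma vs Lambda: Lambda wins 12–11.
Sigma vs Delta: Sigma wins 14–9.
Tau vs Lambda: Lambda, 14–9.
Tau vs Delta: Delta wins 12–11.
Lambda vs Delta: Lambda, 14–9.
Tau loses to every other book — it is the Condorcet loser.

Tau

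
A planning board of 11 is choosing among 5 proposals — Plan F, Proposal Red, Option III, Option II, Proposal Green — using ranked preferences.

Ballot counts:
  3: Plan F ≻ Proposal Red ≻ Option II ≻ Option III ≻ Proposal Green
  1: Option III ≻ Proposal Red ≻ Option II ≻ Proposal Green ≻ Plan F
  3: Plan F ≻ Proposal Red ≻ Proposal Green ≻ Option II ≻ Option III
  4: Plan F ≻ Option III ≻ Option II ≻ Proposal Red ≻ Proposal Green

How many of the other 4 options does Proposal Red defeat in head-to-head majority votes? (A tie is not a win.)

Proposal Red against each rival (11 council members):
Proposal Red vs Plan F: Plan F, 10–1.
Proposal Red vs Option III: Proposal Red preferred on 3+3 = 6 ballots; Proposal Red wins 6–5.
Proposal Red vs Option II: Proposal Red wins 7–4.
Proposal Red vs Proposal Green: Proposal Red wins 11–0.
Proposal Red beats Option III, Option II, Proposal Green; loses to Plan F — 3 pairwise wins.

3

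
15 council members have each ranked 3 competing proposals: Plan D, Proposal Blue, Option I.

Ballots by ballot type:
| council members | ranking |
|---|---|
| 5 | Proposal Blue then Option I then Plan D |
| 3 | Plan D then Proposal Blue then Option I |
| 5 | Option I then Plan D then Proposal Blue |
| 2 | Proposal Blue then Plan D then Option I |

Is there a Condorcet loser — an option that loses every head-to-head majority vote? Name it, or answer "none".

none

Pairwise majorities:
Plan D vs Proposal Blue: Plan D wins 8–7.
Plan D vs Option I: Plan D preferred on 3+2 = 5 ballots; Option I wins 10–5.
Proposal Blue vs Option I: Proposal Blue, 10–5.
Each option has at least one pairwise win (Plan D beats Proposal Blue; Proposal Blue beats Option I; Option I beats Plan D) — no Condorcet loser.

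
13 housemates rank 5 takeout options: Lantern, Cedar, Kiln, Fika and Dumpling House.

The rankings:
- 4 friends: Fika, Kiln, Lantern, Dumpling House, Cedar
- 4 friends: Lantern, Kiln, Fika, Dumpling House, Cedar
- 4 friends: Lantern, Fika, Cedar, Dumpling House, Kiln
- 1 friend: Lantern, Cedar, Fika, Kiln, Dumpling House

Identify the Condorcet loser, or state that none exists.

Cedar

Pairwise majorities:
Lantern vs Cedar: Lantern, 13–0.
Lantern vs Kiln: Lantern is ranked higher on 4+4+1 = 9 ballots, Kiln on 4. Lantern wins 9–4.
Lantern vs Fika: Lantern preferred on 4+4+1 = 9 ballots; Lantern wins 9–4.
Lantern vs Dumpling House: Lantern is ranked higher on 4+4+4+1 = 13 ballots, Dumpling House on 0. Lantern wins 13–0.
Cedar vs Kiln: Cedar is ranked higher on 4+1 = 5 ballots, Kiln on 8. Kiln wins 8–5.
Cedar vs Fika: 1 for Cedar, 12 for Fika — Fika by 12–1.
Cedar vs Dumpling House: 5 to 8, Dumpling House.
Kiln–Fika: Fika 9–4.
Kiln–Dumpling House: Kiln 9–4.
Fika–Dumpling House: Fika 13–0.
Cedar is beaten in every head-to-head and is the Condorcet loser.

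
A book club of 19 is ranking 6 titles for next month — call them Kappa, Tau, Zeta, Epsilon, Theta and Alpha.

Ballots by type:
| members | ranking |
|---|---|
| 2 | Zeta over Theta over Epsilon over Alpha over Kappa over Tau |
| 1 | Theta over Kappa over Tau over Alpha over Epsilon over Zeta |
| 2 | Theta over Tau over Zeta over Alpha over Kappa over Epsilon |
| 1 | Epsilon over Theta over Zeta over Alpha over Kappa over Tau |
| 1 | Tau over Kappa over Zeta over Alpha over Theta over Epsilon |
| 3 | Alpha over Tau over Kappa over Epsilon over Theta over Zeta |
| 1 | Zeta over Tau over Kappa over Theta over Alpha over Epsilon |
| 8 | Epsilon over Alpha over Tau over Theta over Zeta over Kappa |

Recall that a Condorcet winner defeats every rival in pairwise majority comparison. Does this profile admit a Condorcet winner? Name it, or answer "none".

Head-to-head results (19 members):
Kappa vs Tau: Kappa preferred on 2+1+1 = 4 ballots; Tau wins 15–4.
Kappa vs Zeta: Kappa preferred on 1+1+3 = 5 ballots; Zeta wins 14–5.
Kappa vs Epsilon: 1+2+1+3+1 = 8 for Kappa, 11 for Epsilon — Epsilon by 11–8.
Kappa vs Theta: 5 to 14, Theta.
Kappa vs Alpha: Kappa preferred on 1+1+1 = 3 ballots; Alpha wins 16–3.
Tau vs Zeta: Tau, 15–4.
Tau vs Epsilon: 8 to 11, Epsilon.
Tau vs Theta: Tau preferred on 1+3+1+8 = 13 ballots; Tau wins 13–6.
Tau vs Alpha: 5 to 14, Alpha.
Zeta vs Epsilon: Epsilon wins 13–6.
Zeta vs Theta: Zeta is ranked higher on 2+1+1 = 4 ballots, Theta on 15. Theta wins 15–4.
Zeta vs Alpha: 7 to 12, Alpha.
Epsilon vs Theta: 1+3+8 = 12 for Epsilon, 7 for Theta — Epsilon by 12–7.
Epsilon vs Alpha: Epsilon is ranked higher on 2+1+8 = 11 ballots, Alpha on 8. Epsilon wins 11–8.
Theta vs Alpha: Alpha, 12–7.
Epsilon wins every pairwise contest, so Epsilon is the Condorcet winner.

Epsilon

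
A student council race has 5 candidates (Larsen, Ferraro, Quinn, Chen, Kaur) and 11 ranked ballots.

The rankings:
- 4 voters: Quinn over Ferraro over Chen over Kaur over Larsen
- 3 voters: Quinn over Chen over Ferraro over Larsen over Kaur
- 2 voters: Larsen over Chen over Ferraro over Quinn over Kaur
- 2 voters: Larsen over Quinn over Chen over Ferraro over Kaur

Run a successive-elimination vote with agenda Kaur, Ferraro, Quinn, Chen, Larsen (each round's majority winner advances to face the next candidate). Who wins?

Round 1: Kaur vs Ferraro — 0–11, Ferraro advances.
Round 2: Ferraro vs Quinn — 2–9, Quinn advances.
Round 3: Quinn vs Chen — 9–2, Quinn advances.
Round 4: Quinn vs Larsen — 7–4, Quinn advances.
The agenda winner is Quinn.

Quinn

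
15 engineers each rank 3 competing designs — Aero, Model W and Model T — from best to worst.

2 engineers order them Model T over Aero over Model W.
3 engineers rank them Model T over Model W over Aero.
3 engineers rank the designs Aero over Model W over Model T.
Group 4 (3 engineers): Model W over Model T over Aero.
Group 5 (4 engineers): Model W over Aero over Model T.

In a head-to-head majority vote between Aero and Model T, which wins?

Model T

Ballots ranking Aero above Model T: 3 + 4 = 7.
Ballots ranking Model T above Aero: 15 − 7 = 8.
Model T wins the head-to-head 8–7.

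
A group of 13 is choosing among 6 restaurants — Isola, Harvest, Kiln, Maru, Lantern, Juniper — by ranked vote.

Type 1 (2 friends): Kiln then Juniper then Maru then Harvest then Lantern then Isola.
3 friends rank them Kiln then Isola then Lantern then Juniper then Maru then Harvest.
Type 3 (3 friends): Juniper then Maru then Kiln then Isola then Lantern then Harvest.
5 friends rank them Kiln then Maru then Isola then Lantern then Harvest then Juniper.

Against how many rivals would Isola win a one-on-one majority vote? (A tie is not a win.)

3

Isola against each rival (13 friends):
Isola vs Harvest: Isola is ranked higher on 3+3+5 = 11 ballots, Harvest on 2. Isola wins 11–2.
Isola vs Kiln: 0 for Isola, 13 for Kiln — Kiln by 13–0.
Isola vs Maru: 3 to 10, Maru.
Isola vs Lantern: 11 to 2, Isola.
Isola vs Juniper: 3+5 = 8 for Isola, 5 for Juniper — Isola by 8–5.
Isola beats Harvest, Lantern, Juniper; loses to Kiln, Maru — 3 pairwise wins.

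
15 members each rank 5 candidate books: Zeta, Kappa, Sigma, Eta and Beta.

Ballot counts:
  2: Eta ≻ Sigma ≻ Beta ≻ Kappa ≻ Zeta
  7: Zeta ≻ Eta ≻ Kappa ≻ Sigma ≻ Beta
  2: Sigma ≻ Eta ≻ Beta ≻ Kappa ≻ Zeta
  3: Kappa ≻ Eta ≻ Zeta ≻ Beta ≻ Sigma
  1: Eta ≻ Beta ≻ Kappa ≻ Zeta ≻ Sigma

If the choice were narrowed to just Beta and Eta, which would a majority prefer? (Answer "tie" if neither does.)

Eta

No ballot ranks Beta above Eta: 0.
Ballots ranking Eta above Beta: 15 − 0 = 15.
Eta wins the head-to-head 15–0.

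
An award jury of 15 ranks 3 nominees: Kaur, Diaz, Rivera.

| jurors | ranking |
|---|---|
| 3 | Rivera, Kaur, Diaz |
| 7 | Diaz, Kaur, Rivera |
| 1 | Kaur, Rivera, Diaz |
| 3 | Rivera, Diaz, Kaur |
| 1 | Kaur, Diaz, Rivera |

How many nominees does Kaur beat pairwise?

1

Kaur against each rival (15 jurors):
Kaur vs Diaz: Kaur is ranked higher on 3+1+1 = 5 ballots, Diaz on 10. Diaz wins 10–5.
Kaur vs Rivera: 7+1+1 = 9 for Kaur, 6 for Rivera — Kaur by 9–6.
Kaur beats Rivera; loses to Diaz — 1 pairwise win.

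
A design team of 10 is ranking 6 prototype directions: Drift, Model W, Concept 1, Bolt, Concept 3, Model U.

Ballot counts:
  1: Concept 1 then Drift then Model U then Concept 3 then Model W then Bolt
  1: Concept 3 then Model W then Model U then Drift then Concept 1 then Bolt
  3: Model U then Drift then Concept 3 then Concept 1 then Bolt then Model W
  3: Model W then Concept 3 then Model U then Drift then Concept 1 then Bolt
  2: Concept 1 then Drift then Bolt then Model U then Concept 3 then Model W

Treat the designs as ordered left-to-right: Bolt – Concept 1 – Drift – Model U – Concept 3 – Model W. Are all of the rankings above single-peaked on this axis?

Axis positions: Bolt=1, Concept 1=2, Drift=3, Model U=4, Concept 3=5, Model W=6.
Group 1 (peak Concept 1 at position 2): ranking walks positions 2-3-4-5-6-1, expanding outward from the peak — single-peaked.
Group 2 (peak Concept 3 at position 5): ranking walks positions 5-6-4-3-2-1, expanding outward from the peak — single-peaked.
Group 3 (peak Model U at position 4): ranking walks positions 4-3-5-2-1-6, expanding outward from the peak — single-peaked.
Group 4 (peak Model W at position 6): ranking walks positions 6-5-4-3-2-1, expanding outward from the peak — single-peaked.
Group 5 (peak Concept 1 at position 2): ranking walks positions 2-3-1-4-5-6, expanding outward from the peak — single-peaked.
Every ranking is single-peaked on this axis.

yes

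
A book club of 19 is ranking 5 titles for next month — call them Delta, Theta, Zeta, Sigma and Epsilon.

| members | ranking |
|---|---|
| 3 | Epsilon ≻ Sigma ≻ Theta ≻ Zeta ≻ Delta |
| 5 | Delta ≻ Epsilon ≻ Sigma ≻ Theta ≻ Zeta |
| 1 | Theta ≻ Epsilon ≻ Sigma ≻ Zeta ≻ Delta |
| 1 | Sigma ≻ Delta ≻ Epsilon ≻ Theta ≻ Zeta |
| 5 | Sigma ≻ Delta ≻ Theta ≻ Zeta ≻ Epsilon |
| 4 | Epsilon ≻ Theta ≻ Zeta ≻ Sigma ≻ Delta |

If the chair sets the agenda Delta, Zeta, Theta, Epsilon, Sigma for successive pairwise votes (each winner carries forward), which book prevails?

Round 1: Delta vs Zeta — 11–8, Delta advances.
Round 2: Delta vs Theta — 11–8, Delta advances.
Round 3: Delta vs Epsilon — 11–8, Delta advances.
Round 4: Delta vs Sigma — 5–14, Sigma advances.
Sigma survives the agenda.

Sigma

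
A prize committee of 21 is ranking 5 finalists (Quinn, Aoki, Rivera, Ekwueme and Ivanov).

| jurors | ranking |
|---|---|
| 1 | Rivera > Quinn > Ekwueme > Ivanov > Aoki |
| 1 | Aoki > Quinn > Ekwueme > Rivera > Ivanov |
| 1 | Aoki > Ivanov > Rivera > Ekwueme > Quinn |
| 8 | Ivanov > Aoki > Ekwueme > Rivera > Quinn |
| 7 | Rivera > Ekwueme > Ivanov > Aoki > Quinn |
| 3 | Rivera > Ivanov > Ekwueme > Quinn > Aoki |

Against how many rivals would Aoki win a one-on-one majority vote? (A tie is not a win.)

1

Aoki against each rival (21 jurors):
Aoki vs Quinn: Aoki is ranked higher on 1+1+8+7 = 17 ballots, Quinn on 4. Aoki wins 17–4.
Aoki–Rivera: Rivera 11–10.
Aoki vs Ekwueme: 10 to 11, Ekwueme.
Aoki vs Ivanov: Ivanov, 19–2.
Aoki beats Quinn; loses to Rivera, Ekwueme, Ivanov — 1 pairwise win.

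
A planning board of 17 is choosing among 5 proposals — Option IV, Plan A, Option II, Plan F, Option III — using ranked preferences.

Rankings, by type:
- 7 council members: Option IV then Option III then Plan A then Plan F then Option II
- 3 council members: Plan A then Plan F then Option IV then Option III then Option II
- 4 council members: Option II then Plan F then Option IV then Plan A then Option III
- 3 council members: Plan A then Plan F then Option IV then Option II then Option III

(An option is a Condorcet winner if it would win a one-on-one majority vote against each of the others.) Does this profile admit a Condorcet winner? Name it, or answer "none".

none

Head-to-head results (17 council members):
Option IV vs Plan A: Option IV, 11–6.
Option IV–Option II: Option IV 13–4.
Option IV vs Plan F: Plan F wins 10–7.
Option IV vs Option III: Option IV, 17–0.
Plan A–Option II: Plan A 13–4.
Plan A–Plan F: Plan A 13–4.
Plan A–Option III: Plan A 10–7.
Option II vs Plan F: Plan F wins 13–4.
Option II–Option III: Option III 10–7.
Plan F vs Option III: Plan F wins 10–7.
Each option drops at least one matchup (Option IV loses to Plan F; Plan A loses to Option IV; Option II loses to Option IV; Plan F loses to Plan A; Option III loses to Option IV); the cycle Option IV > Plan A > Plan F > Option IV rules out a Condorcet winner.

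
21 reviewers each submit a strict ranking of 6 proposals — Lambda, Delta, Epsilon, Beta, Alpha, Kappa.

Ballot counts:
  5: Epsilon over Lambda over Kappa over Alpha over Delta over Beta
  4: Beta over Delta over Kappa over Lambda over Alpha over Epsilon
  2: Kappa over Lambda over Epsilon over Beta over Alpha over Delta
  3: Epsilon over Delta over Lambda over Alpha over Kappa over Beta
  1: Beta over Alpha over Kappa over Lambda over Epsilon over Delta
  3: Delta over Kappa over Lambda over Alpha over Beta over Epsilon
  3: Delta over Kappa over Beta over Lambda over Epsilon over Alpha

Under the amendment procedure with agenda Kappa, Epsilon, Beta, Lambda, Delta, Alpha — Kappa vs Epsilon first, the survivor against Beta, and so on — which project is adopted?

Round 1: Kappa vs Epsilon — 13–8, Kappa advances.
Round 2: Kappa vs Beta — 16–5, Kappa advances.
Round 3: Kappa vs Lambda — 13–8, Kappa advances.
Round 4: Kappa vs Delta — 8–13, Delta advances.
Round 5: Delta vs Alpha — 13–8, Delta advances.
The agenda winner is Delta.

Delta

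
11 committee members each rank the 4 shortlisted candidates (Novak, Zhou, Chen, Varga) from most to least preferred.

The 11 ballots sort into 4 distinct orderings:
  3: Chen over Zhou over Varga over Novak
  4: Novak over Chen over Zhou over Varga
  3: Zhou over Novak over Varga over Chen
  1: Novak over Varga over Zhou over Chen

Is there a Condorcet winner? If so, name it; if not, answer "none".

Head-to-head results (11 committee members):
Novak vs Zhou: Zhou, 6–5.
Novak vs Chen: Novak wins 8–3.
Novak vs Varga: Novak, 8–3.
Zhou vs Chen: Chen wins 7–4.
Zhou vs Varga: Zhou wins 10–1.
Chen–Varga: Chen 7–4.
Each candidate drops at least one matchup (Novak loses to Zhou; Zhou loses to Chen; Chen loses to Novak; Varga loses to Novak); the cycle Novak > Chen > Zhou > Novak rules out a Condorcet winner.

none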